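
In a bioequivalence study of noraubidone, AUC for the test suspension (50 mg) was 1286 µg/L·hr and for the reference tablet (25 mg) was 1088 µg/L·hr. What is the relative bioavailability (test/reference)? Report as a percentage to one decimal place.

F_rel = (AUC_test/D_test) / (AUC_ref/D_ref)
      = (1286/50) / (1088/25)
      = 25.72 / 43.52 = 0.5910 = 59.10%

F_rel = 59.1%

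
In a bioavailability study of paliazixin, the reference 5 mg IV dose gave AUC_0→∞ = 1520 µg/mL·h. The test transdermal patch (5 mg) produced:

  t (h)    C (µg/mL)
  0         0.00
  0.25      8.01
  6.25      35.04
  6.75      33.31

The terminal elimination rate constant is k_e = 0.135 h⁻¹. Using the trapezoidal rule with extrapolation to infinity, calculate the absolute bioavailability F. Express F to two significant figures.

F = 0.26

Trapezoidal AUC_0→6.75 (transdermal patch):
  [0→0.25]: (0.00+8.01)/2 × 0.25 = 1.00125
  [0.25→6.25]: (8.01+35.04)/2 × 6 = 129.15
  [6.25→6.75]: (35.04+33.31)/2 × 0.5 = 17.0875
  Sum = 147.23875 µg/mL·h
Tail: C_last/k_e = 33.31/0.135 = 246.741
AUC_0→∞ (transdermal patch) = 147.23875 + 246.741 = 393.97975 µg/mL·h
F = (AUC_ev/D_ev)/(AUC_iv/D_iv) = (393.97975/5)/(1520/5) = 78.79595/304 = 0.2592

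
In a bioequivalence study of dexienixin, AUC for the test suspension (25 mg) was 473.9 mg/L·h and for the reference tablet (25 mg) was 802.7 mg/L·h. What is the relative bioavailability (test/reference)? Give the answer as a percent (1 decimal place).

F_rel = (AUC_test/D_test) / (AUC_ref/D_ref)
      = (473.9/25) / (802.7/25)
      = 18.956 / 32.108 = 0.5904 = 59.04%

F_rel = 59.0%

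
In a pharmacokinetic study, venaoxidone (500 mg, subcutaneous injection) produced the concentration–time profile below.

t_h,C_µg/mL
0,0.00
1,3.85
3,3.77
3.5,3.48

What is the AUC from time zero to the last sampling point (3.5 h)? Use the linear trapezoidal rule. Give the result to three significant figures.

AUC = 11.4 µg/mL·h

Trapezoidal AUC_0→3.5:
  [0→1]: (0.00+3.85)/2 × 1 = 1.925
  [1→3]: (3.85+3.77)/2 × 2 = 7.62
  [3→3.5]: (3.77+3.48)/2 × 0.5 = 1.8125
  Sum = 11.3575 µg/mL·h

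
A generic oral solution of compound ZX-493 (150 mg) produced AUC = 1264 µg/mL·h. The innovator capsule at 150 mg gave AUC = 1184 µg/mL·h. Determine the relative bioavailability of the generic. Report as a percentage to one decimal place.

F_rel = 106.8%

F_rel = (AUC_test/D_test) / (AUC_ref/D_ref)
      = (1264/150) / (1184/150)
      = 8.42667 / 7.89333 = 1.0676 = 106.76%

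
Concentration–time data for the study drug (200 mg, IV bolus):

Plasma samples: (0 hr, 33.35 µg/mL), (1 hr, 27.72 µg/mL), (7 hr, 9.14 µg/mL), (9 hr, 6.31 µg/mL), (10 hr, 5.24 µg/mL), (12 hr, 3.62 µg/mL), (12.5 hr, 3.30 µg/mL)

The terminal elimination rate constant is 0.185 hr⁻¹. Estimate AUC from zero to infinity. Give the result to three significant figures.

Trapezoidal AUC_0→12.5:
  [0→1]: (33.35+27.72)/2 × 1 = 30.535
  [1→7]: (27.72+9.14)/2 × 6 = 110.58
  [7→9]: (9.14+6.31)/2 × 2 = 15.45
  [9→10]: (6.31+5.24)/2 × 1 = 5.775
  [10→12]: (5.24+3.62)/2 × 2 = 8.86
  [12→12.5]: (3.62+3.30)/2 × 0.5 = 1.73
  Sum = 172.93 µg/mL·hr
Extrapolated tail: C_last / k_e = 3.30 / 0.185 = 17.838
AUC_0→∞ = 172.93 + 17.838 = 190.768 µg/mL·hr

AUC = 191 µg/mL·hr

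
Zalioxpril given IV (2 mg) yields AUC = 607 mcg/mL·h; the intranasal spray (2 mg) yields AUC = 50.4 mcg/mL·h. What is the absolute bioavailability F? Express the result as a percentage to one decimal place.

F = 8.3%

F = (AUC_ev / D_ev) / (AUC_iv / D_iv)
  = (50.4/2) / (607/2)
  = 25.2 / 303.5 = 0.0830
  = 8.30%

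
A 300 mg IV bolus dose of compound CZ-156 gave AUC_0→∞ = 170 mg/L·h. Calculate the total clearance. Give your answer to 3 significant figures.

CL = 1.76 L/h

CL = Dose_iv / AUC_0→∞
   = 300 / 170 = 1.76471 L/h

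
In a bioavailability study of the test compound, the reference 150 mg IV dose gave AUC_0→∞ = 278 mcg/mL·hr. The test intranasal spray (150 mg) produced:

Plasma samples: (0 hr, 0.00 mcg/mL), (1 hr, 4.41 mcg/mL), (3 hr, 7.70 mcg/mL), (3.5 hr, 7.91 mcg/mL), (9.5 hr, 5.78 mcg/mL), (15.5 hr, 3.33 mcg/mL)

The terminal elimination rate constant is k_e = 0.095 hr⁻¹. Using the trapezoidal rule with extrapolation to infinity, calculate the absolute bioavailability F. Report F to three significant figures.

F = 0.438

Trapezoidal AUC_0→15.5 (intranasal spray):
  [0→1]: (0.00+4.41)/2 × 1 = 2.205
  [1→3]: (4.41+7.70)/2 × 2 = 12.11
  [3→3.5]: (7.70+7.91)/2 × 0.5 = 3.9025
  [3.5→9.5]: (7.91+5.78)/2 × 6 = 41.07
  [9.5→15.5]: (5.78+3.33)/2 × 6 = 27.33
  Sum = 86.6175 mcg/mL·hr
Tail: C_last/k_e = 3.33/0.095 = 35.053
AUC_0→∞ (intranasal spray) = 86.6175 + 35.053 = 121.6705 mcg/mL·hr
F = (AUC_ev/D_ev)/(AUC_iv/D_iv) = (121.6705/150)/(278/150) = 0.811137/1.85333 = 0.4377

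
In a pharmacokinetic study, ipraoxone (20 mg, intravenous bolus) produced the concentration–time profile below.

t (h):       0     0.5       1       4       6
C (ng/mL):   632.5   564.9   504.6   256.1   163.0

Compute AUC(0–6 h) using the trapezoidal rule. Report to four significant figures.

Trapezoidal AUC_0→6:
  [0→0.5]: (632.5+564.9)/2 × 0.5 = 299.35
  [0.5→1]: (564.9+504.6)/2 × 0.5 = 267.375
  [1→4]: (504.6+256.1)/2 × 3 = 1141.05
  [4→6]: (256.1+163.0)/2 × 2 = 419.1
  Sum = 2126.875 ng/mL·h

AUC = 2127 ng/mL·h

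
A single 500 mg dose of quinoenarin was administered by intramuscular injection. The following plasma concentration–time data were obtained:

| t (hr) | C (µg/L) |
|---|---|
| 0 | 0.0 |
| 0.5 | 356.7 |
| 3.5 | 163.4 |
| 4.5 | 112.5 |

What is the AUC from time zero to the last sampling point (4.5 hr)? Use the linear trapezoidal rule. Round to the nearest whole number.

AUC = 1007 µg/L·hr

Trapezoidal AUC_0→4.5:
  [0→0.5]: (0.0+356.7)/2 × 0.5 = 89.175
  [0.5→3.5]: (356.7+163.4)/2 × 3 = 780.15
  [3.5→4.5]: (163.4+112.5)/2 × 1 = 137.95
  Sum = 1007.275 µg/L·hr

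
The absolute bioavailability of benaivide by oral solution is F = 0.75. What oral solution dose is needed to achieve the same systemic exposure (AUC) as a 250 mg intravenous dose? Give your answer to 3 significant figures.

For equal systemic exposure: F × D_ev = D_iv
D_ev = D_iv / F = 250 / 0.75 = 333.333 mg

D_oral = 333 mg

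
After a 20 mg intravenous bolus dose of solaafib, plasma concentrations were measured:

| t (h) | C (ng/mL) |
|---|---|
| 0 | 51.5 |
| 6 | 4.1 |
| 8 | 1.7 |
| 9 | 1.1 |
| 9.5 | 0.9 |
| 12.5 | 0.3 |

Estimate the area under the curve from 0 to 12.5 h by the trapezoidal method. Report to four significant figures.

AUC = 176.3 ng/mL·h

Trapezoidal AUC_0→12.5:
  [0→6]: (51.5+4.1)/2 × 6 = 166.8
  [6→8]: (4.1+1.7)/2 × 2 = 5.8
  [8→9]: (1.7+1.1)/2 × 1 = 1.4
  [9→9.5]: (1.1+0.9)/2 × 0.5 = 0.5
  [9.5→12.5]: (0.9+0.3)/2 × 3 = 1.8
  Sum = 176.3 ng/mL·h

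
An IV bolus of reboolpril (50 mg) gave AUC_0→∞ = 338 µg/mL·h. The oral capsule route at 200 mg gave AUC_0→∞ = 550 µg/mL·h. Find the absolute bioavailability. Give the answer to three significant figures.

F = (AUC_ev / D_ev) / (AUC_iv / D_iv)
  = (550/200) / (338/50)
  = 2.75 / 6.76 = 0.4068

F = 0.407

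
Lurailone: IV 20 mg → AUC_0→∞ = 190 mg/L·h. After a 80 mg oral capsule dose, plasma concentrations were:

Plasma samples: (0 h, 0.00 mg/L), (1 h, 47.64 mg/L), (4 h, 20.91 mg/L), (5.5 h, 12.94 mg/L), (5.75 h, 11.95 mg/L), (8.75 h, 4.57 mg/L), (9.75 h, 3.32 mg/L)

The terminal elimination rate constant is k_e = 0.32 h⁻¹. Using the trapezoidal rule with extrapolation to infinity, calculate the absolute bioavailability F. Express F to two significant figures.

F = 0.26

Trapezoidal AUC_0→9.75 (oral capsule):
  [0→1]: (0.00+47.64)/2 × 1 = 23.82
  [1→4]: (47.64+20.91)/2 × 3 = 102.825
  [4→5.5]: (20.91+12.94)/2 × 1.5 = 25.3875
  [5.5→5.75]: (12.94+11.95)/2 × 0.25 = 3.11125
  [5.75→8.75]: (11.95+4.57)/2 × 3 = 24.78
  [8.75→9.75]: (4.57+3.32)/2 × 1 = 3.945
  Sum = 183.86875 mg/L·h
Tail: C_last/k_e = 3.32/0.32 = 10.375
AUC_0→∞ (oral capsule) = 183.86875 + 10.375 = 194.24375 mg/L·h
F = (AUC_ev/D_ev)/(AUC_iv/D_iv) = (194.24375/80)/(190/20) = 2.42805/9.5 = 0.2556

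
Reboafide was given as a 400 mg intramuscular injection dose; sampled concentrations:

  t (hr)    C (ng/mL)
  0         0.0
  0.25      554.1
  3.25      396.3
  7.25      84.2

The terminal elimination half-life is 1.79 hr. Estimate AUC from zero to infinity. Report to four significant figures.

AUC = 2673 ng/mL·hr

Trapezoidal AUC_0→7.25:
  [0→0.25]: (0.0+554.1)/2 × 0.25 = 69.2625
  [0.25→3.25]: (554.1+396.3)/2 × 3 = 1425.6
  [3.25→7.25]: (396.3+84.2)/2 × 4 = 961.0
  Sum = 2455.8625 ng/mL·hr
k_e = ln2 / t½ = 0.693147 / 1.79 = 0.3872 hr^-1
Extrapolated tail: C_last / k_e = 84.2 / 0.3872 = 217.459
AUC_0→∞ = 2455.8625 + 217.459 = 2673.3215 ng/mL·hr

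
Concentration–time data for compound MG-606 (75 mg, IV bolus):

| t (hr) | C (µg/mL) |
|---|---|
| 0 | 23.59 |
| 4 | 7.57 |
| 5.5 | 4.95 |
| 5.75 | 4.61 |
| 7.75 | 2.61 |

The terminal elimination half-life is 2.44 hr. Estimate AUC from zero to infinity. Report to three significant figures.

Trapezoidal AUC_0→7.75:
  [0→4]: (23.59+7.57)/2 × 4 = 62.32
  [4→5.5]: (7.57+4.95)/2 × 1.5 = 9.39
  [5.5→5.75]: (4.95+4.61)/2 × 0.25 = 1.195
  [5.75→7.75]: (4.61+2.61)/2 × 2 = 7.22
  Sum = 80.125 µg/mL·hr
k_e = ln2 / t½ = 0.693147 / 2.44 = 0.2841 hr^-1
Extrapolated tail: C_last / k_e = 2.61 / 0.2841 = 9.187
AUC_0→∞ = 80.125 + 9.187 = 89.312 µg/mL·hr

AUC = 89.3 µg/mL·hr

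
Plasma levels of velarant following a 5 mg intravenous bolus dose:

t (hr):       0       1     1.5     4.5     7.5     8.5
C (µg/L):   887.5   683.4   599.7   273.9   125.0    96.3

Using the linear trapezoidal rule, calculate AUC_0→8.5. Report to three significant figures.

Trapezoidal AUC_0→8.5:
  [0→1]: (887.5+683.4)/2 × 1 = 785.45
  [1→1.5]: (683.4+599.7)/2 × 0.5 = 320.775
  [1.5→4.5]: (599.7+273.9)/2 × 3 = 1310.4
  [4.5→7.5]: (273.9+125.0)/2 × 3 = 598.35
  [7.5→8.5]: (125.0+96.3)/2 × 1 = 110.65
  Sum = 3125.625 µg/L·hr

AUC = 3130 µg/L·hr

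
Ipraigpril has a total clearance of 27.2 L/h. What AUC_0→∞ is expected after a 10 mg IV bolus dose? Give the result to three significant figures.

AUC_0→∞ = Dose_iv / CL
        = 10 / 27.2 = 0.367647 mg/L·h

AUC = 0.368 mg/L·h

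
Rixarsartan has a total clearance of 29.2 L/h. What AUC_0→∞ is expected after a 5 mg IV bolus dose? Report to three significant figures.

AUC = 0.171 mg/L·h

AUC_0→∞ = Dose_iv / CL
        = 5 / 29.2 = 0.171233 mg/L·h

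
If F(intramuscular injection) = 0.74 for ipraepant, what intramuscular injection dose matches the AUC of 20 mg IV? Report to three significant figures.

For equal systemic exposure: F × D_ev = D_iv
D_ev = D_iv / F = 20 / 0.74 = 27.027 mg

D_intramuscular = 27.0 mg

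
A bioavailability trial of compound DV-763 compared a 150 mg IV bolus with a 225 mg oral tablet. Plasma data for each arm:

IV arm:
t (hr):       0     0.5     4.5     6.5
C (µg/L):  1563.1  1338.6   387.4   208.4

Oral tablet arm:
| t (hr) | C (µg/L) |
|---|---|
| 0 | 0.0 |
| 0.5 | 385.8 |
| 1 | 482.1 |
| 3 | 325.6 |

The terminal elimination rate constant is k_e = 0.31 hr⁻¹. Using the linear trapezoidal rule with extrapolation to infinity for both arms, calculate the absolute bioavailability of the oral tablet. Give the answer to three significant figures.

Trapezoidal AUC_0→6.5 (IV):
  [0→0.5]: (1563.1+1338.6)/2 × 0.5 = 725.425
  [0.5→4.5]: (1338.6+387.4)/2 × 4 = 3452.0
  [4.5→6.5]: (387.4+208.4)/2 × 2 = 595.8
  Sum = 4773.225 µg/L·hr
IV tail: 208.4/0.31 = 672.258; AUC_iv,0→∞ = 4773.225 + 672.258 = 5445.483 µg/L·hr
Trapezoidal AUC_0→3 (oral tablet):
  [0→0.5]: (0.0+385.8)/2 × 0.5 = 96.45
  [0.5→1]: (385.8+482.1)/2 × 0.5 = 216.975
  [1→3]: (482.1+325.6)/2 × 2 = 807.7
  Sum = 1121.125 µg/L·hr
oral tablet tail: 325.6/0.31 = 1050.323; AUC_ev,0→∞ = 1121.125 + 1050.323 = 2171.448 µg/L·hr
F = (AUC_ev/D_ev)/(AUC_iv/D_iv) = (2171.448/225)/(5445.483/150) = 9.65088/36.30322 = 0.2658

F = 0.266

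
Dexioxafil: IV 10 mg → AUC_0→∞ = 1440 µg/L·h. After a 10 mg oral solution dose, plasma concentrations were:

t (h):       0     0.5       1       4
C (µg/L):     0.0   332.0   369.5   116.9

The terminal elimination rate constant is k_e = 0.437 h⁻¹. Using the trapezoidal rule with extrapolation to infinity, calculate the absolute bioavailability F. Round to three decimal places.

F = 0.872

Trapezoidal AUC_0→4 (oral solution):
  [0→0.5]: (0.0+332.0)/2 × 0.5 = 83.0
  [0.5→1]: (332.0+369.5)/2 × 0.5 = 175.375
  [1→4]: (369.5+116.9)/2 × 3 = 729.6
  Sum = 987.975 µg/L·h
Tail: C_last/k_e = 116.9/0.437 = 267.506
AUC_0→∞ (oral solution) = 987.975 + 267.506 = 1255.481 µg/L·h
F = (AUC_ev/D_ev)/(AUC_iv/D_iv) = (1255.481/10)/(1440/10) = 125.5481/144 = 0.8719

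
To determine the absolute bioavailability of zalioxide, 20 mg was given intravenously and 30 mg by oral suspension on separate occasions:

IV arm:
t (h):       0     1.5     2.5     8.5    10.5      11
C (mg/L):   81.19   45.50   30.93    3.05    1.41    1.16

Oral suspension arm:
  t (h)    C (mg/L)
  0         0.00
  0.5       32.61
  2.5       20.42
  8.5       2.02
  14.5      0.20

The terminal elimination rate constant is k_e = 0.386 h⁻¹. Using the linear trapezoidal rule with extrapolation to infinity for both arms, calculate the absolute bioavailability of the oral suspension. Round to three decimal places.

F = 0.372

Trapezoidal AUC_0→11 (IV):
  [0→1.5]: (81.19+45.50)/2 × 1.5 = 95.0175
  [1.5→2.5]: (45.50+30.93)/2 × 1 = 38.215
  [2.5→8.5]: (30.93+3.05)/2 × 6 = 101.94
  [8.5→10.5]: (3.05+1.41)/2 × 2 = 4.46
  [10.5→11]: (1.41+1.16)/2 × 0.5 = 0.6425
  Sum = 240.275 mg/L·h
IV tail: 1.16/0.386 = 3.005; AUC_iv,0→∞ = 240.275 + 3.005 = 243.28 mg/L·h
Trapezoidal AUC_0→14.5 (oral suspension):
  [0→0.5]: (0.00+32.61)/2 × 0.5 = 8.1525
  [0.5→2.5]: (32.61+20.42)/2 × 2 = 53.03
  [2.5→8.5]: (20.42+2.02)/2 × 6 = 67.32
  [8.5→14.5]: (2.02+0.20)/2 × 6 = 6.66
  Sum = 135.1625 mg/L·h
oral suspension tail: 0.20/0.386 = 0.518; AUC_ev,0→∞ = 135.1625 + 0.518 = 135.6805 mg/L·h
F = (AUC_ev/D_ev)/(AUC_iv/D_iv) = (135.6805/30)/(243.28/20) = 4.52268/12.164 = 0.3718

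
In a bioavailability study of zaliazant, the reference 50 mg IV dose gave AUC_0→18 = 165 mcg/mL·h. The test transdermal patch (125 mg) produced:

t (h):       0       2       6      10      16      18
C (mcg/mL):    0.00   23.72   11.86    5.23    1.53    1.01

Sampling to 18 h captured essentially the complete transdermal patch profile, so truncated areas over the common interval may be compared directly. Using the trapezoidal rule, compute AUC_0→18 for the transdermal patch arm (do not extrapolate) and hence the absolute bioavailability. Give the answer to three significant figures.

F = 0.368

Trapezoidal AUC_0→18 (transdermal patch):
  [0→2]: (0.00+23.72)/2 × 2 = 23.72
  [2→6]: (23.72+11.86)/2 × 4 = 71.16
  [6→10]: (11.86+5.23)/2 × 4 = 34.18
  [10→16]: (5.23+1.53)/2 × 6 = 20.28
  [16→18]: (1.53+1.01)/2 × 2 = 2.54
  Sum = 151.88 mcg/mL·h
F = (AUC_ev/D_ev)/(AUC_iv/D_iv) = (151.88/125)/(165/50) = 1.21504/3.3 = 0.3682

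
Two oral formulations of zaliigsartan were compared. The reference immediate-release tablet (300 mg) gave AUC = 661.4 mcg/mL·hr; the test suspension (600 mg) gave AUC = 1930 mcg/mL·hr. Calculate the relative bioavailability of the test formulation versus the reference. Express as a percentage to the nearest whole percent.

F_rel = 146%

F_rel = (AUC_test/D_test) / (AUC_ref/D_ref)
      = (1930/600) / (661.4/300)
      = 3.21667 / 2.20467 = 1.4590 = 145.90%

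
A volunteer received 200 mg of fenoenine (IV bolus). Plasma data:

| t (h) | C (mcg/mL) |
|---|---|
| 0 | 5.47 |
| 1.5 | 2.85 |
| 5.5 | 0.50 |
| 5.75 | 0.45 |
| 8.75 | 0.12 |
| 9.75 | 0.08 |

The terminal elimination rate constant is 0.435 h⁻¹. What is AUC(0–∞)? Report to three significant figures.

AUC = 14.2 mcg/mL·h

Trapezoidal AUC_0→9.75:
  [0→1.5]: (5.47+2.85)/2 × 1.5 = 6.24
  [1.5→5.5]: (2.85+0.50)/2 × 4 = 6.7
  [5.5→5.75]: (0.50+0.45)/2 × 0.25 = 0.11875
  [5.75→8.75]: (0.45+0.12)/2 × 3 = 0.855
  [8.75→9.75]: (0.12+0.08)/2 × 1 = 0.1
  Sum = 14.01375 mcg/mL·h
Extrapolated tail: C_last / k_e = 0.08 / 0.435 = 0.184
AUC_0→∞ = 14.01375 + 0.184 = 14.19775 mcg/mL·h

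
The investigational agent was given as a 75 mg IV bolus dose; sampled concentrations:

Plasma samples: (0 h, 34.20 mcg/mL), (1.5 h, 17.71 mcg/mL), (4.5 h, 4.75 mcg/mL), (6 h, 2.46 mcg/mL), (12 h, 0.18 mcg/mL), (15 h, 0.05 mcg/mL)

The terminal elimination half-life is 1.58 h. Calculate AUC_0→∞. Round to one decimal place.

AUC = 86.4 mcg/mL·h

Trapezoidal AUC_0→15:
  [0→1.5]: (34.20+17.71)/2 × 1.5 = 38.9325
  [1.5→4.5]: (17.71+4.75)/2 × 3 = 33.69
  [4.5→6]: (4.75+2.46)/2 × 1.5 = 5.4075
  [6→12]: (2.46+0.18)/2 × 6 = 7.92
  [12→15]: (0.18+0.05)/2 × 3 = 0.345
  Sum = 86.295 mcg/mL·h
k_e = ln2 / t½ = 0.693147 / 1.58 = 0.4387 h^-1
Extrapolated tail: C_last / k_e = 0.05 / 0.4387 = 0.114
AUC_0→∞ = 86.295 + 0.114 = 86.409 mcg/mL·h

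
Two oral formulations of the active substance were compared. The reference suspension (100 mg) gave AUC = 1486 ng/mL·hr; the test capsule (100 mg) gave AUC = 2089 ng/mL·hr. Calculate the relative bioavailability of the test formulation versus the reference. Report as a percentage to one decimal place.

F_rel = 140.6%

F_rel = (AUC_test/D_test) / (AUC_ref/D_ref)
      = (2089/100) / (1486/100)
      = 20.89 / 14.86 = 1.4058 = 140.58%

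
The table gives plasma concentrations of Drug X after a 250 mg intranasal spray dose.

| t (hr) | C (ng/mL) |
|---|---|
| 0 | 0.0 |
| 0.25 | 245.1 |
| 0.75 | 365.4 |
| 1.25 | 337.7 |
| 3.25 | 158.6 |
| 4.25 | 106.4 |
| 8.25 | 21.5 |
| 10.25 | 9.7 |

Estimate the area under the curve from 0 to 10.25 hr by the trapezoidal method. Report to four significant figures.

AUC = 1275 ng/mL·hr

Trapezoidal AUC_0→10.25:
  [0→0.25]: (0.0+245.1)/2 × 0.25 = 30.6375
  [0.25→0.75]: (245.1+365.4)/2 × 0.5 = 152.625
  [0.75→1.25]: (365.4+337.7)/2 × 0.5 = 175.775
  [1.25→3.25]: (337.7+158.6)/2 × 2 = 496.3
  [3.25→4.25]: (158.6+106.4)/2 × 1 = 132.5
  [4.25→8.25]: (106.4+21.5)/2 × 4 = 255.8
  [8.25→10.25]: (21.5+9.7)/2 × 2 = 31.2
  Sum = 1274.8375 ng/mL·hr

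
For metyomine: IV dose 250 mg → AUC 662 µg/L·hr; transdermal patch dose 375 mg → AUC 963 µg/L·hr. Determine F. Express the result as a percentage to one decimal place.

F = 97.0%

F = (AUC_ev / D_ev) / (AUC_iv / D_iv)
  = (963/375) / (662/250)
  = 2.568 / 2.648 = 0.9698
  = 96.98%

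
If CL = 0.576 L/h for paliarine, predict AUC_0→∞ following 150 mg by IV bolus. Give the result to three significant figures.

AUC = 260 mg/L·h

AUC_0→∞ = Dose_iv / CL
        = 150 / 0.576 = 260.417 mg/L·h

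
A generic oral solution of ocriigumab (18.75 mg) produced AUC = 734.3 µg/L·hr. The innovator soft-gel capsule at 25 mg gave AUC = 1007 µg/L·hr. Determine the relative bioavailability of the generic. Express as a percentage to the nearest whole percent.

F_rel = 97%

F_rel = (AUC_test/D_test) / (AUC_ref/D_ref)
      = (734.3/18.75) / (1007/25)
      = 39.1627 / 40.28 = 0.9723 = 97.23%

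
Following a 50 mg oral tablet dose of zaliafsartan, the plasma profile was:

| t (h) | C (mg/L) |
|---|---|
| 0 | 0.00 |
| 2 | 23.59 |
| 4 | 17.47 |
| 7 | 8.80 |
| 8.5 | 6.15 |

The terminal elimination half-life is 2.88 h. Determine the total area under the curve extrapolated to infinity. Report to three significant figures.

Trapezoidal AUC_0→8.5:
  [0→2]: (0.00+23.59)/2 × 2 = 23.59
  [2→4]: (23.59+17.47)/2 × 2 = 41.06
  [4→7]: (17.47+8.80)/2 × 3 = 39.405
  [7→8.5]: (8.80+6.15)/2 × 1.5 = 11.2125
  Sum = 115.2675 mg/L·h
k_e = ln2 / t½ = 0.693147 / 2.88 = 0.2407 h^-1
Extrapolated tail: C_last / k_e = 6.15 / 0.2407 = 25.550
AUC_0→∞ = 115.2675 + 25.550 = 140.8175 mg/L·h

AUC = 141 mg/L·h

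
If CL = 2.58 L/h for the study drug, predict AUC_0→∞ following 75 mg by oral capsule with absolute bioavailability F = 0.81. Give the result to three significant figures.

AUC_0→∞ = F × Dose / CL
        = 0.81 × 75 / 2.58 = 23.5465 mg/L·h

AUC = 23.5 mg/L·h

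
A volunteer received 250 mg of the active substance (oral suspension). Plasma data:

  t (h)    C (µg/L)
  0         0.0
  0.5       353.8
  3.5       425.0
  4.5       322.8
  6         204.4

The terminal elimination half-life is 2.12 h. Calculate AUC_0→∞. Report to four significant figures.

AUC = 2651 µg/L·h

Trapezoidal AUC_0→6:
  [0→0.5]: (0.0+353.8)/2 × 0.5 = 88.45
  [0.5→3.5]: (353.8+425.0)/2 × 3 = 1168.2
  [3.5→4.5]: (425.0+322.8)/2 × 1 = 373.9
  [4.5→6]: (322.8+204.4)/2 × 1.5 = 395.4
  Sum = 2025.95 µg/L·h
k_e = ln2 / t½ = 0.693147 / 2.12 = 0.3270 h^-1
Extrapolated tail: C_last / k_e = 204.4 / 0.327 = 625.076
AUC_0→∞ = 2025.95 + 625.076 = 2651.026 µg/L·h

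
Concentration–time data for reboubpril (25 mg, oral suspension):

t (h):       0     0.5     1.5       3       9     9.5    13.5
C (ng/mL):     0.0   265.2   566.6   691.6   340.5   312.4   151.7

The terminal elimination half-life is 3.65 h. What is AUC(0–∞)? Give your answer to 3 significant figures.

Trapezoidal AUC_0→13.5:
  [0→0.5]: (0.0+265.2)/2 × 0.5 = 66.3
  [0.5→1.5]: (265.2+566.6)/2 × 1 = 415.9
  [1.5→3]: (566.6+691.6)/2 × 1.5 = 943.65
  [3→9]: (691.6+340.5)/2 × 6 = 3096.3
  [9→9.5]: (340.5+312.4)/2 × 0.5 = 163.225
  [9.5→13.5]: (312.4+151.7)/2 × 4 = 928.2
  Sum = 5613.575 ng/mL·h
k_e = ln2 / t½ = 0.693147 / 3.65 = 0.1899 h^-1
Extrapolated tail: C_last / k_e = 151.7 / 0.1899 = 798.841
AUC_0→∞ = 5613.575 + 798.841 = 6412.416 ng/mL·h

AUC = 6410 ng/mL·h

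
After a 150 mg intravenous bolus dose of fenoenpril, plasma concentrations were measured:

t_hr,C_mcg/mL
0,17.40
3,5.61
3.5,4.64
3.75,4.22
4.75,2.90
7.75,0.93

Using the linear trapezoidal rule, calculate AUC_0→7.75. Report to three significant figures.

AUC = 47.5 mcg/mL·hr

Trapezoidal AUC_0→7.75:
  [0→3]: (17.40+5.61)/2 × 3 = 34.515
  [3→3.5]: (5.61+4.64)/2 × 0.5 = 2.5625
  [3.5→3.75]: (4.64+4.22)/2 × 0.25 = 1.1075
  [3.75→4.75]: (4.22+2.90)/2 × 1 = 3.56
  [4.75→7.75]: (2.90+0.93)/2 × 3 = 5.745
  Sum = 47.49 mcg/mL·hr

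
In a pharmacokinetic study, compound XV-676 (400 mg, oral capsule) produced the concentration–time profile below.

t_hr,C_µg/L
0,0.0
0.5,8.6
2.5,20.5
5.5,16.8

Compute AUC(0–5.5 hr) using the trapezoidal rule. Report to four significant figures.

Trapezoidal AUC_0→5.5:
  [0→0.5]: (0.0+8.6)/2 × 0.5 = 2.15
  [0.5→2.5]: (8.6+20.5)/2 × 2 = 29.1
  [2.5→5.5]: (20.5+16.8)/2 × 3 = 55.95
  Sum = 87.2 µg/L·hr

AUC = 87.20 µg/L·hr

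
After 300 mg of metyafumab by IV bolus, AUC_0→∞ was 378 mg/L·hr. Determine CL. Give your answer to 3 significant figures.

CL = Dose_iv / AUC_0→∞
   = 300 / 378 = 0.793651 L/hr

CL = 0.794 L/hr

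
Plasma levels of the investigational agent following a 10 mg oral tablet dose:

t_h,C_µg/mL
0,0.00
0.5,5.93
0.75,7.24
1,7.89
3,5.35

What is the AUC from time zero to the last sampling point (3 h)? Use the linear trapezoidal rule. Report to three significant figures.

AUC = 18.3 µg/mL·h

Trapezoidal AUC_0→3:
  [0→0.5]: (0.00+5.93)/2 × 0.5 = 1.4825
  [0.5→0.75]: (5.93+7.24)/2 × 0.25 = 1.64625
  [0.75→1]: (7.24+7.89)/2 × 0.25 = 1.89125
  [1→3]: (7.89+5.35)/2 × 2 = 13.24
  Sum = 18.26 µg/mL·h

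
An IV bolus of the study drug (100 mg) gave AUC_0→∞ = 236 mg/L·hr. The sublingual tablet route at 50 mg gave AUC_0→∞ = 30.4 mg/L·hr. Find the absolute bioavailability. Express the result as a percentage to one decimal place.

F = 25.8%

F = (AUC_ev / D_ev) / (AUC_iv / D_iv)
  = (30.4/50) / (236/100)
  = 0.608 / 2.36 = 0.2576
  = 25.76%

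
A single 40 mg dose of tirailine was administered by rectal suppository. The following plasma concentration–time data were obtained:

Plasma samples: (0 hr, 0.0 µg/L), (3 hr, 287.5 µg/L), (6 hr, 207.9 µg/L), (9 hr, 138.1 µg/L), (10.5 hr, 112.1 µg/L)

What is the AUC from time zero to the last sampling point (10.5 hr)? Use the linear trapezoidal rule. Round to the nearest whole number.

Trapezoidal AUC_0→10.5:
  [0→3]: (0.0+287.5)/2 × 3 = 431.25
  [3→6]: (287.5+207.9)/2 × 3 = 743.1
  [6→9]: (207.9+138.1)/2 × 3 = 519.0
  [9→10.5]: (138.1+112.1)/2 × 1.5 = 187.65
  Sum = 1881.0 µg/L·hr

AUC = 1881 µg/L·hr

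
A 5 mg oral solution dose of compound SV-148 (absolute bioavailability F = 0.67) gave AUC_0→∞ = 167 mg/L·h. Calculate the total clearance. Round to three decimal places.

CL = F × Dose / AUC_0→∞
   = 0.67 × 5 / 167 = 0.0200599 L/h

CL = 0.020 L/h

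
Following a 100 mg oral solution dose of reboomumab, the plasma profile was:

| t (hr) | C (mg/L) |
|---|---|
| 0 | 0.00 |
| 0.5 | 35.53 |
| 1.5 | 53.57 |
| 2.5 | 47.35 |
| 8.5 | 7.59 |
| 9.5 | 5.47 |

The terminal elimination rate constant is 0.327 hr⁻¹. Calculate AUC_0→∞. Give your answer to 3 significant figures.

Trapezoidal AUC_0→9.5:
  [0→0.5]: (0.00+35.53)/2 × 0.5 = 8.8825
  [0.5→1.5]: (35.53+53.57)/2 × 1 = 44.55
  [1.5→2.5]: (53.57+47.35)/2 × 1 = 50.46
  [2.5→8.5]: (47.35+7.59)/2 × 6 = 164.82
  [8.5→9.5]: (7.59+5.47)/2 × 1 = 6.53
  Sum = 275.2425 mg/L·hr
Extrapolated tail: C_last / k_e = 5.47 / 0.327 = 16.728
AUC_0→∞ = 275.2425 + 16.728 = 291.9705 mg/L·hr

AUC = 292 mg/L·hr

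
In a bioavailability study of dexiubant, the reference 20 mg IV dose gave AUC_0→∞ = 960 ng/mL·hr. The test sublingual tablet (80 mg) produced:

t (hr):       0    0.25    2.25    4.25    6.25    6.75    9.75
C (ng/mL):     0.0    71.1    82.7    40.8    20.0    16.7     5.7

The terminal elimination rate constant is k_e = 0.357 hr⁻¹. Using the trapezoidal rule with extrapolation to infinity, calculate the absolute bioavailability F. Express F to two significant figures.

Trapezoidal AUC_0→9.75 (sublingual tablet):
  [0→0.25]: (0.0+71.1)/2 × 0.25 = 8.8875
  [0.25→2.25]: (71.1+82.7)/2 × 2 = 153.8
  [2.25→4.25]: (82.7+40.8)/2 × 2 = 123.5
  [4.25→6.25]: (40.8+20.0)/2 × 2 = 60.8
  [6.25→6.75]: (20.0+16.7)/2 × 0.5 = 9.175
  [6.75→9.75]: (16.7+5.7)/2 × 3 = 33.6
  Sum = 389.7625 ng/mL·hr
Tail: C_last/k_e = 5.7/0.357 = 15.966
AUC_0→∞ (sublingual tablet) = 389.7625 + 15.966 = 405.7285 ng/mL·hr
F = (AUC_ev/D_ev)/(AUC_iv/D_iv) = (405.7285/80)/(960/20) = 5.07161/48 = 0.1057

F = 0.11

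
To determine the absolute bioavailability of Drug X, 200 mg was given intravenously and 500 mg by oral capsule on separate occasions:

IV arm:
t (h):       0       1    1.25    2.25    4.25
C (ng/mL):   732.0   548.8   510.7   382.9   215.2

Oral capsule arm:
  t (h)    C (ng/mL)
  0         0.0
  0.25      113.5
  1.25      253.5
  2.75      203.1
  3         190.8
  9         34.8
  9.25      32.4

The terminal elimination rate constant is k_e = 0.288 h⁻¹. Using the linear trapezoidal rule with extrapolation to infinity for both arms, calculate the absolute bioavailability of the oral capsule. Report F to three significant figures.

Trapezoidal AUC_0→4.25 (IV):
  [0→1]: (732.0+548.8)/2 × 1 = 640.4
  [1→1.25]: (548.8+510.7)/2 × 0.25 = 132.4375
  [1.25→2.25]: (510.7+382.9)/2 × 1 = 446.8
  [2.25→4.25]: (382.9+215.2)/2 × 2 = 598.1
  Sum = 1817.7375 ng/mL·h
IV tail: 215.2/0.288 = 747.222; AUC_iv,0→∞ = 1817.7375 + 747.222 = 2564.9595 ng/mL·h
Trapezoidal AUC_0→9.25 (oral capsule):
  [0→0.25]: (0.0+113.5)/2 × 0.25 = 14.1875
  [0.25→1.25]: (113.5+253.5)/2 × 1 = 183.5
  [1.25→2.75]: (253.5+203.1)/2 × 1.5 = 342.45
  [2.75→3]: (203.1+190.8)/2 × 0.25 = 49.2375
  [3→9]: (190.8+34.8)/2 × 6 = 676.8
  [9→9.25]: (34.8+32.4)/2 × 0.25 = 8.4
  Sum = 1274.575 ng/mL·h
oral capsule tail: 32.4/0.288 = 112.500; AUC_ev,0→∞ = 1274.575 + 112.500 = 1387.075 ng/mL·h
F = (AUC_ev/D_ev)/(AUC_iv/D_iv) = (1387.075/500)/(2564.9595/200) = 2.77415/12.8248 = 0.2163

F = 0.216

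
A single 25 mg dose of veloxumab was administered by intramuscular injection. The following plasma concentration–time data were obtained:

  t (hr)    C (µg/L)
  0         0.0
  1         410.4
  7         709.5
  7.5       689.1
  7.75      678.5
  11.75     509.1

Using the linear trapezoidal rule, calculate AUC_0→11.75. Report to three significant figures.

AUC = 6460 µg/L·hr

Trapezoidal AUC_0→11.75:
  [0→1]: (0.0+410.4)/2 × 1 = 205.2
  [1→7]: (410.4+709.5)/2 × 6 = 3359.7
  [7→7.5]: (709.5+689.1)/2 × 0.5 = 349.65
  [7.5→7.75]: (689.1+678.5)/2 × 0.25 = 170.95
  [7.75→11.75]: (678.5+509.1)/2 × 4 = 2375.2
  Sum = 6460.7 µg/L·hr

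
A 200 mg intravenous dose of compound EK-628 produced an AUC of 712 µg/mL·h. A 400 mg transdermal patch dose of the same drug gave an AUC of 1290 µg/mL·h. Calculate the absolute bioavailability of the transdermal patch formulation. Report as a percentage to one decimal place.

F = 90.6%

F = (AUC_ev / D_ev) / (AUC_iv / D_iv)
  = (1290/400) / (712/200)
  = 3.225 / 3.56 = 0.9059
  = 90.59%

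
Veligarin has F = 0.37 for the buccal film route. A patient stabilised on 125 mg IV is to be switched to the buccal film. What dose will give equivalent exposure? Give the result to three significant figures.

D_buccal = 338 mg

For equal systemic exposure: F × D_ev = D_iv
D_ev = D_iv / F = 125 / 0.37 = 337.838 mg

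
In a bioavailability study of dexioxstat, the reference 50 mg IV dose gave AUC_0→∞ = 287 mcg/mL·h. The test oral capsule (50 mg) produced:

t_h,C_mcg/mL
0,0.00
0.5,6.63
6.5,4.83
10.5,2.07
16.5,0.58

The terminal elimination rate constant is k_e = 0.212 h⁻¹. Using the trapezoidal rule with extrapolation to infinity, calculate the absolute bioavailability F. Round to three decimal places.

F = 0.211

Trapezoidal AUC_0→16.5 (oral capsule):
  [0→0.5]: (0.00+6.63)/2 × 0.5 = 1.6575
  [0.5→6.5]: (6.63+4.83)/2 × 6 = 34.38
  [6.5→10.5]: (4.83+2.07)/2 × 4 = 13.8
  [10.5→16.5]: (2.07+0.58)/2 × 6 = 7.95
  Sum = 57.7875 mcg/mL·h
Tail: C_last/k_e = 0.58/0.212 = 2.736
AUC_0→∞ (oral capsule) = 57.7875 + 2.736 = 60.5235 mcg/mL·h
F = (AUC_ev/D_ev)/(AUC_iv/D_iv) = (60.5235/50)/(287/50) = 1.21047/5.74 = 0.2109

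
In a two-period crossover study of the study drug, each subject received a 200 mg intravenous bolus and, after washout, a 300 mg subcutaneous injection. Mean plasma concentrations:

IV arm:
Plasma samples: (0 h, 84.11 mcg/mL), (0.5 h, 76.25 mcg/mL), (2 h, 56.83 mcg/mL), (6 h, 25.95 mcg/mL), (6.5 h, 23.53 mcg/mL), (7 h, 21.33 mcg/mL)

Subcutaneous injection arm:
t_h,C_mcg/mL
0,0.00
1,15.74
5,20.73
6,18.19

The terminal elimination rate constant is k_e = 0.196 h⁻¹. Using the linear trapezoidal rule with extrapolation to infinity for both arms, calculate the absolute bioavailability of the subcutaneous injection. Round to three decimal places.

F = 0.294

Trapezoidal AUC_0→7 (IV):
  [0→0.5]: (84.11+76.25)/2 × 0.5 = 40.09
  [0.5→2]: (76.25+56.83)/2 × 1.5 = 99.81
  [2→6]: (56.83+25.95)/2 × 4 = 165.56
  [6→6.5]: (25.95+23.53)/2 × 0.5 = 12.37
  [6.5→7]: (23.53+21.33)/2 × 0.5 = 11.215
  Sum = 329.045 mcg/mL·h
IV tail: 21.33/0.196 = 108.827; AUC_iv,0→∞ = 329.045 + 108.827 = 437.872 mcg/mL·h
Trapezoidal AUC_0→6 (subcutaneous injection):
  [0→1]: (0.00+15.74)/2 × 1 = 7.87
  [1→5]: (15.74+20.73)/2 × 4 = 72.94
  [5→6]: (20.73+18.19)/2 × 1 = 19.46
  Sum = 100.27 mcg/mL·h
subcutaneous injection tail: 18.19/0.196 = 92.806; AUC_ev,0→∞ = 100.27 + 92.806 = 193.076 mcg/mL·h
F = (AUC_ev/D_ev)/(AUC_iv/D_iv) = (193.076/300)/(437.872/200) = 0.643587/2.18936 = 0.2940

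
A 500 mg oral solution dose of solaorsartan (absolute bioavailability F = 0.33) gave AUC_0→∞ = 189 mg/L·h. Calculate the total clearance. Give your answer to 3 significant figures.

CL = F × Dose / AUC_0→∞
   = 0.33 × 500 / 189 = 0.873016 L/h

CL = 0.873 L/h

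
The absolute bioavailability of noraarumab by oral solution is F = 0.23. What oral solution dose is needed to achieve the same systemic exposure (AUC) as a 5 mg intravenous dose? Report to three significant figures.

D_oral = 21.7 mg

For equal systemic exposure: F × D_ev = D_iv
D_ev = D_iv / F = 5 / 0.23 = 21.7391 mg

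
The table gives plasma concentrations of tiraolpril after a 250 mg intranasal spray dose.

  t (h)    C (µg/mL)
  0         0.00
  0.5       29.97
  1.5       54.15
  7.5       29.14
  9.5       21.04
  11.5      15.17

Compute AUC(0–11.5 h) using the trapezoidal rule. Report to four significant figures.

AUC = 385.8 µg/mL·h

Trapezoidal AUC_0→11.5:
  [0→0.5]: (0.00+29.97)/2 × 0.5 = 7.4925
  [0.5→1.5]: (29.97+54.15)/2 × 1 = 42.06
  [1.5→7.5]: (54.15+29.14)/2 × 6 = 249.87
  [7.5→9.5]: (29.14+21.04)/2 × 2 = 50.18
  [9.5→11.5]: (21.04+15.17)/2 × 2 = 36.21
  Sum = 385.8125 µg/mL·h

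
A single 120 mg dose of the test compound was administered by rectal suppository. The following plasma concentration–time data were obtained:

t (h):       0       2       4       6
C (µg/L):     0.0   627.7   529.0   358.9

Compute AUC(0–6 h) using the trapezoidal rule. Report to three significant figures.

AUC = 2670 µg/L·h

Trapezoidal AUC_0→6:
  [0→2]: (0.0+627.7)/2 × 2 = 627.7
  [2→4]: (627.7+529.0)/2 × 2 = 1156.7
  [4→6]: (529.0+358.9)/2 × 2 = 887.9
  Sum = 2672.3 µg/L·h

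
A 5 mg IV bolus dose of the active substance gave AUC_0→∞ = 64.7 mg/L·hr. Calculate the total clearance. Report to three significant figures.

CL = 0.0773 L/hr

CL = Dose_iv / AUC_0→∞
   = 5 / 64.7 = 0.0772798 L/hr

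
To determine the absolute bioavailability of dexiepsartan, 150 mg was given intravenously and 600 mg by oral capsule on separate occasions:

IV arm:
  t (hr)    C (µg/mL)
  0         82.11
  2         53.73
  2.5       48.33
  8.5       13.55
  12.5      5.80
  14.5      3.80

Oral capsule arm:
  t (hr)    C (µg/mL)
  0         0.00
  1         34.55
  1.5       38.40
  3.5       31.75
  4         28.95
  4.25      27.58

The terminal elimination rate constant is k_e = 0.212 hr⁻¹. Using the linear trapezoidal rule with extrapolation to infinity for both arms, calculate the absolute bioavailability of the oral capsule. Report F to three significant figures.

F = 0.156

Trapezoidal AUC_0→14.5 (IV):
  [0→2]: (82.11+53.73)/2 × 2 = 135.84
  [2→2.5]: (53.73+48.33)/2 × 0.5 = 25.515
  [2.5→8.5]: (48.33+13.55)/2 × 6 = 185.64
  [8.5→12.5]: (13.55+5.80)/2 × 4 = 38.7
  [12.5→14.5]: (5.80+3.80)/2 × 2 = 9.6
  Sum = 395.295 µg/mL·hr
IV tail: 3.80/0.212 = 17.925; AUC_iv,0→∞ = 395.295 + 17.925 = 413.22 µg/mL·hr
Trapezoidal AUC_0→4.25 (oral capsule):
  [0→1]: (0.00+34.55)/2 × 1 = 17.275
  [1→1.5]: (34.55+38.40)/2 × 0.5 = 18.2375
  [1.5→3.5]: (38.40+31.75)/2 × 2 = 70.15
  [3.5→4]: (31.75+28.95)/2 × 0.5 = 15.175
  [4→4.25]: (28.95+27.58)/2 × 0.25 = 7.06625
  Sum = 127.90375 µg/mL·hr
oral capsule tail: 27.58/0.212 = 130.094; AUC_ev,0→∞ = 127.90375 + 130.094 = 257.99775 µg/mL·hr
F = (AUC_ev/D_ev)/(AUC_iv/D_iv) = (257.99775/600)/(413.22/150) = 0.42999625/2.7548 = 0.1561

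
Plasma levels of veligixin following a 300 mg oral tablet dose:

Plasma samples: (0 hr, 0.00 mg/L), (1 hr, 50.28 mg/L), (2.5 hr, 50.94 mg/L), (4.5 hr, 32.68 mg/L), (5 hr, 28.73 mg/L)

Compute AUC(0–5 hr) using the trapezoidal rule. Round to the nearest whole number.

Trapezoidal AUC_0→5:
  [0→1]: (0.00+50.28)/2 × 1 = 25.14
  [1→2.5]: (50.28+50.94)/2 × 1.5 = 75.915
  [2.5→4.5]: (50.94+32.68)/2 × 2 = 83.62
  [4.5→5]: (32.68+28.73)/2 × 0.5 = 15.3525
  Sum = 200.0275 mg/L·hr

AUC = 200 mg/L·hr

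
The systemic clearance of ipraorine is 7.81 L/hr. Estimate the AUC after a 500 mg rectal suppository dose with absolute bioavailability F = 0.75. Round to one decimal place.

AUC = 48.0 mg/L·hr

AUC_0→∞ = F × Dose / CL
        = 0.75 × 500 / 7.81 = 48.0154 mg/L·hr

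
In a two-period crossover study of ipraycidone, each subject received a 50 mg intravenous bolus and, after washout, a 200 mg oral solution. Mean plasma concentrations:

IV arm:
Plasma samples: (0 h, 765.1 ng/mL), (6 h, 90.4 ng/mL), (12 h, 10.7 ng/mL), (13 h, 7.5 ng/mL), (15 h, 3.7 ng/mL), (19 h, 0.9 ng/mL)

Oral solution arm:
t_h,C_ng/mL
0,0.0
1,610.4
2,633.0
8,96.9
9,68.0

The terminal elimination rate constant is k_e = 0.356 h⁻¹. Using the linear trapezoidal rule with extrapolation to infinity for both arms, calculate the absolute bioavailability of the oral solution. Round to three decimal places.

F = 0.292

Trapezoidal AUC_0→19 (IV):
  [0→6]: (765.1+90.4)/2 × 6 = 2566.5
  [6→12]: (90.4+10.7)/2 × 6 = 303.3
  [12→13]: (10.7+7.5)/2 × 1 = 9.1
  [13→15]: (7.5+3.7)/2 × 2 = 11.2
  [15→19]: (3.7+0.9)/2 × 4 = 9.2
  Sum = 2899.3 ng/mL·h
IV tail: 0.9/0.356 = 2.528; AUC_iv,0→∞ = 2899.3 + 2.528 = 2901.828 ng/mL·h
Trapezoidal AUC_0→9 (oral solution):
  [0→1]: (0.0+610.4)/2 × 1 = 305.2
  [1→2]: (610.4+633.0)/2 × 1 = 621.7
  [2→8]: (633.0+96.9)/2 × 6 = 2189.7
  [8→9]: (96.9+68.0)/2 × 1 = 82.45
  Sum = 3199.05 ng/mL·h
oral solution tail: 68.0/0.356 = 191.011; AUC_ev,0→∞ = 3199.05 + 191.011 = 3390.061 ng/mL·h
F = (AUC_ev/D_ev)/(AUC_iv/D_iv) = (3390.061/200)/(2901.828/50) = 16.950305/58.03656 = 0.2921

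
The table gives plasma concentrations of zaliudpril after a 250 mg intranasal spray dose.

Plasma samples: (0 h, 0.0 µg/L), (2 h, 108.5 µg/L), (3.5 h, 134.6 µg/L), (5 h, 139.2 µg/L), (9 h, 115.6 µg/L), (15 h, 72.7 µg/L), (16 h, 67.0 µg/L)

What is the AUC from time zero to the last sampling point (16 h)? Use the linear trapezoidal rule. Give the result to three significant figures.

AUC = 1640 µg/L·h

Trapezoidal AUC_0→16:
  [0→2]: (0.0+108.5)/2 × 2 = 108.5
  [2→3.5]: (108.5+134.6)/2 × 1.5 = 182.325
  [3.5→5]: (134.6+139.2)/2 × 1.5 = 205.35
  [5→9]: (139.2+115.6)/2 × 4 = 509.6
  [9→15]: (115.6+72.7)/2 × 6 = 564.9
  [15→16]: (72.7+67.0)/2 × 1 = 69.85
  Sum = 1640.525 µg/L·h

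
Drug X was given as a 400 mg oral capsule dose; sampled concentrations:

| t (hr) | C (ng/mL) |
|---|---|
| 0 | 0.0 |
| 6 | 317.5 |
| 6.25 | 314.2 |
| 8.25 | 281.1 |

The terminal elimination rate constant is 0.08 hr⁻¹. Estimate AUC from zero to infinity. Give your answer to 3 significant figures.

AUC = 5140 ng/mL·hr

Trapezoidal AUC_0→8.25:
  [0→6]: (0.0+317.5)/2 × 6 = 952.5
  [6→6.25]: (317.5+314.2)/2 × 0.25 = 78.9625
  [6.25→8.25]: (314.2+281.1)/2 × 2 = 595.3
  Sum = 1626.7625 ng/mL·hr
Extrapolated tail: C_last / k_e = 281.1 / 0.08 = 3513.750
AUC_0→∞ = 1626.7625 + 3513.750 = 5140.5125 ng/mL·hr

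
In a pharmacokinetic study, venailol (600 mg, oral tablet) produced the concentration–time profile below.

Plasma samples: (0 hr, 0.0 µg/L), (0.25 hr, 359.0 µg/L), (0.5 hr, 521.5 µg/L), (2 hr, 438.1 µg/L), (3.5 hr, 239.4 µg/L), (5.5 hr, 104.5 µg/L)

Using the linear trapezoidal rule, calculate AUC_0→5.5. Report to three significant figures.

AUC = 1730 µg/L·hr

Trapezoidal AUC_0→5.5:
  [0→0.25]: (0.0+359.0)/2 × 0.25 = 44.875
  [0.25→0.5]: (359.0+521.5)/2 × 0.25 = 110.0625
  [0.5→2]: (521.5+438.1)/2 × 1.5 = 719.7
  [2→3.5]: (438.1+239.4)/2 × 1.5 = 508.125
  [3.5→5.5]: (239.4+104.5)/2 × 2 = 343.9
  Sum = 1726.6625 µg/L·hr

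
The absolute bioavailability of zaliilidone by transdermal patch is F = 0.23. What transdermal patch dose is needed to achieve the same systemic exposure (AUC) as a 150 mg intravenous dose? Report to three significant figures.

D_transdermal = 652 mg

For equal systemic exposure: F × D_ev = D_iv
D_ev = D_iv / F = 150 / 0.23 = 652.174 mg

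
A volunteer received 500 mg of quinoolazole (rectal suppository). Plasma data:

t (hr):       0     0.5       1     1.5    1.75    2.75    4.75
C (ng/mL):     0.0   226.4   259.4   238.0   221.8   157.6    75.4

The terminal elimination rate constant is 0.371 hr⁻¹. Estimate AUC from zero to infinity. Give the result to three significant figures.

AUC = 986 ng/mL·hr

Trapezoidal AUC_0→4.75:
  [0→0.5]: (0.0+226.4)/2 × 0.5 = 56.6
  [0.5→1]: (226.4+259.4)/2 × 0.5 = 121.45
  [1→1.5]: (259.4+238.0)/2 × 0.5 = 124.35
  [1.5→1.75]: (238.0+221.8)/2 × 0.25 = 57.475
  [1.75→2.75]: (221.8+157.6)/2 × 1 = 189.7
  [2.75→4.75]: (157.6+75.4)/2 × 2 = 233.0
  Sum = 782.575 ng/mL·hr
Extrapolated tail: C_last / k_e = 75.4 / 0.371 = 203.235
AUC_0→∞ = 782.575 + 203.235 = 985.81 ng/mL·hr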